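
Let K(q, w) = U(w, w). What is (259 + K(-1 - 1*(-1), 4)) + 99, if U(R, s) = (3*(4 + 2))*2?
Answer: 394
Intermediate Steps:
U(R, s) = 36 (U(R, s) = (3*6)*2 = 18*2 = 36)
K(q, w) = 36
(259 + K(-1 - 1*(-1), 4)) + 99 = (259 + 36) + 99 = 295 + 99 = 394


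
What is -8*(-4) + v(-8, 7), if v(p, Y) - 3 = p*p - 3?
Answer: 96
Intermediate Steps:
v(p, Y) = p² (v(p, Y) = 3 + (p*p - 3) = 3 + (p² - 3) = 3 + (-3 + p²) = p²)
-8*(-4) + v(-8, 7) = -8*(-4) + (-8)² = 32 + 64 = 96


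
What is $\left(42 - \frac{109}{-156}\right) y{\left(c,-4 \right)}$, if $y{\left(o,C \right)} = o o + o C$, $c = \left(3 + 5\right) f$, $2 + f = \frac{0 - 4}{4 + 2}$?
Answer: $\frac{8099776}{351} \approx 23076.0$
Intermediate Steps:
$f = - \frac{8}{3}$ ($f = -2 + \frac{0 - 4}{4 + 2} = -2 - \frac{4}{6} = -2 - \frac{2}{3} = - \frac{8}{3} \approx -2.6667$)
$c = - \frac{64}{3}$ ($c = \left(3 + 5\right) \left(- \frac{8}{3}\right) = 8 \left(- \frac{8}{3}\right) = - \frac{64}{3} \approx -21.333$)
$y{\left(o,C \right)} = o^{2} + C o$
$\left(42 - \frac{109}{-156}\right) y{\left(c,-4 \right)} = \left(42 - \frac{109}{-156}\right) \left(- \frac{64 \left(-4 - \frac{64}{3}\right)}{3}\right) = \left(42 - - \frac{109}{156}\right) \left(\left(- \frac{64}{3}\right) \left(- \frac{76}{3}\right)\right) = \left(42 + \frac{109}{156}\right) \frac{4864}{9} = \frac{6661}{156} \cdot \frac{4864}{9} = \frac{8099776}{351}$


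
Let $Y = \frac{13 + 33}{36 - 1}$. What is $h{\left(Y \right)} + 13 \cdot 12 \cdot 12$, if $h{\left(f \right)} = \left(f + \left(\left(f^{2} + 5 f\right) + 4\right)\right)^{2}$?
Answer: $\frac{3087258976}{1500625} \approx 2057.3$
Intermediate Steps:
$Y = \frac{46}{35} \approx 1.3143$
$h{\left(f \right)} = \left(4 + f^{2} + 6 f\right)^{2}$ ($h{\left(f \right)} = \left(f + \left(4 + f^{2} + 5 f\right)\right)^{2} = \left(4 + f^{2} + 6 f\right)^{2}$)
$h{\left(Y \right)} + 13 \cdot 12 \cdot 12 = \left(4 + \left(\frac{46}{35}\right)^{2} + 6 \cdot \frac{46}{35}\right)^{2} + 13 \cdot 12 \cdot 12 = \left(4 + \frac{2116}{1225} + \frac{276}{35}\right)^{2} + 156 \cdot 12 = \left(\frac{16676}{1225}\right)^{2} + 1872 = \frac{278088976}{1500625} + 1872 = \frac{3087258976}{1500625}$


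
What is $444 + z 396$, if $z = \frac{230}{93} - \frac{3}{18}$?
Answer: $\frac{42078}{31} \approx 1357.4$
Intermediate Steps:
$z = \frac{143}{62}$ ($z = 230 \cdot \frac{1}{93} - \frac{1}{6} = \frac{230}{93} - \frac{1}{6} = \frac{143}{62} \approx 2.3064$)
$444 + z 396 = 444 + \frac{143}{62} \cdot 396 = 444 + \frac{28314}{31} = \frac{42078}{31}$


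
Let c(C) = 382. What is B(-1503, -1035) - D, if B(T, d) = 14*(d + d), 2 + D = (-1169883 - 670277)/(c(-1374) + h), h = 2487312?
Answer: -36043278286/1243847 ≈ -28977.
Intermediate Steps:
D = -3407774/1243847 (D = -2 + (-1169883 - 670277)/(382 + 2487312) = -2 - 1840160/2487694 = -2 - 1840160*1/2487694 = -2 - 920080/1243847 = -3407774/1243847 ≈ -2.7397)
B(T, d) = 28*d (B(T, d) = 14*(2*d) = 28*d)
B(-1503, -1035) - D = 28*(-1035) - 1*(-3407774/1243847) = -28980 + 3407774/1243847 = -36043278286/1243847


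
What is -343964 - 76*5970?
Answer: -797684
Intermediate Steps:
-343964 - 76*5970 = -343964 - 453720 = -797684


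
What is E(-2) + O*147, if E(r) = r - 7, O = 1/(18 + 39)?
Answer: -122/19 ≈ -6.4211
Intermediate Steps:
O = 1/57 ≈ 0.017544
E(r) = -7 + r
E(-2) + O*147 = (-7 - 2) + (1/57)*147 = -9 + 49/19 = -122/19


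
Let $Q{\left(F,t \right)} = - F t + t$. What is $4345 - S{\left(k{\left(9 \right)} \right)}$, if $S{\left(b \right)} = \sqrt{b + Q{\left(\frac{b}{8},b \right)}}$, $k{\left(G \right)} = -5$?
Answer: $4345 - \frac{i \sqrt{210}}{4} \approx 4345.0 - 3.6228 i$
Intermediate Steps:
$Q{\left(F,t \right)} = t - F t$ ($Q{\left(F,t \right)} = - F t + t = t - F t$)
$S{\left(b \right)} = \sqrt{b + b \left(1 - \frac{b}{8}\right)}$
$4345 - S{\left(k{\left(9 \right)} \right)} = 4345 - \frac{\sqrt{2} \sqrt{- 5 \left(16 - -5\right)}}{4} = 4345 - \frac{\sqrt{2} \sqrt{- 5 \left(16 + 5\right)}}{4} = 4345 - \frac{\sqrt{2} \sqrt{\left(-5\right) 21}}{4} = 4345 - \frac{\sqrt{2} \sqrt{-105}}{4} = 4345 - \frac{\sqrt{2} i \sqrt{105}}{4} = 4345 - \frac{i \sqrt{210}}{4}$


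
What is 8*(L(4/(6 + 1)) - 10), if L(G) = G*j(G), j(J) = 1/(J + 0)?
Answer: -72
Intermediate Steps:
j(J) = 1/J
L(G) = 1 (L(G) = G/G = 1)
8*(L(4/(6 + 1)) - 10) = 8*(1 - 10) = 8*(-9) = -72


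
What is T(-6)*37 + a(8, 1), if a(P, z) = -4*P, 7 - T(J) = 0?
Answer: 227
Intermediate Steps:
T(J) = 7 (T(J) = 7 - 1*0 = 7 + 0 = 7)
T(-6)*37 + a(8, 1) = 7*37 - 4*8 = 259 - 32 = 227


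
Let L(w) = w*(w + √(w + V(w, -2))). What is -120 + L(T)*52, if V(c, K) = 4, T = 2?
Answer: 88 + 104*√6 ≈ 342.75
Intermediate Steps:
L(w) = w*(w + √(4 + w)) (L(w) = w*(w + √(w + 4)) = w*(w + √(4 + w)))
-120 + L(T)*52 = -120 + (2*(2 + √(4 + 2)))*52 = -120 + (2*(2 + √6))*52 = -120 + (4 + 2*√6)*52 = -120 + (208 + 104*√6) = 88 + 104*√6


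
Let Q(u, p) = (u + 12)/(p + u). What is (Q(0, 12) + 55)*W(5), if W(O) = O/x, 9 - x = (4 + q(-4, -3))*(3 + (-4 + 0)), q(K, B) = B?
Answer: 28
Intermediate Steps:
Q(u, p) = (12 + u)/(p + u)
x = 10 (x = 9 - (4 - 3)*(3 + (-4 + 0)) = 9 - (3 - 4) = 9 - (-1) = 9 - 1*(-1) = 9 + 1 = 10)
W(O) = O/10
(Q(0, 12) + 55)*W(5) = ((12 + 0)/(12 + 0) + 55)*((⅒)*5) = (12/12 + 55)*(½) = ((1/12)*12 + 55)*(½) = (1 + 55)*(½) = 56*(½) = 28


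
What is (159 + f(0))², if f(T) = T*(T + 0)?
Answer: 25281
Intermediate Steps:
f(T) = T² (f(T) = T*T = T²)
(159 + f(0))² = (159 + 0²)² = (159 + 0)² = 159² = 25281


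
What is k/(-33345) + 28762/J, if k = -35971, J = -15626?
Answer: -15268694/20040345 ≈ -0.76190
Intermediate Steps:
k/(-33345) + 28762/J = -35971/(-33345) + 28762/(-15626) = -35971*(-1/33345) + 28762*(-1/15626) = 2767/2565 - 14381/7813 = -15268694/20040345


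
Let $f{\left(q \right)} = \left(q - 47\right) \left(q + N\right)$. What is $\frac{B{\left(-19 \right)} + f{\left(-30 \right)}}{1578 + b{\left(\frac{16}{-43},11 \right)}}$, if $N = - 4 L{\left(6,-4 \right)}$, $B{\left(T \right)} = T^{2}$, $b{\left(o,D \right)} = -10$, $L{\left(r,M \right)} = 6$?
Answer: $\frac{4519}{1568} \approx 2.882$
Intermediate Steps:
$N = -24$ ($N = \left(-4\right) 6 = -24$)
$f{\left(q \right)} = \left(-47 + q\right) \left(-24 + q\right)$ ($f{\left(q \right)} = \left(q - 47\right) \left(q - 24\right) = \left(-47 + q\right) \left(-24 + q\right)$)
$\frac{B{\left(-19 \right)} + f{\left(-30 \right)}}{1578 + b{\left(\frac{16}{-43},11 \right)}} = \frac{\left(-19\right)^{2} + \left(1128 + \left(-30\right)^{2} - -2130\right)}{1578 - 10} = \frac{361 + \left(1128 + 900 + 2130\right)}{1568} = \left(361 + 4158\right) \frac{1}{1568} = 4519 \cdot \frac{1}{1568} = \frac{4519}{1568}$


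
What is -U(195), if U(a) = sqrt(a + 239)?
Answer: -sqrt(434) ≈ -20.833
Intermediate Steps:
U(a) = sqrt(239 + a)
-U(195) = -sqrt(239 + 195) = -sqrt(434)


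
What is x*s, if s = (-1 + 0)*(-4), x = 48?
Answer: 192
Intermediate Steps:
s = 4 (s = -1*(-4) = 4)
x*s = 48*4 = 192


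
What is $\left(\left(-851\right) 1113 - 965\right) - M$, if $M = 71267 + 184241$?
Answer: $-1203636$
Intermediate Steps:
$M = 255508$
$\left(\left(-851\right) 1113 - 965\right) - M = \left(\left(-851\right) 1113 - 965\right) - 255508 = \left(-947163 - 965\right) - 255508 = -948128 - 255508 = -1203636$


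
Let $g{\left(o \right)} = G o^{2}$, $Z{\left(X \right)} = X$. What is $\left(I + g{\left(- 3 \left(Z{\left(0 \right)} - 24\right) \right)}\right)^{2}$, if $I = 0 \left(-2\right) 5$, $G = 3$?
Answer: $241864704$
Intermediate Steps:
$I = 0$ ($I = 0 \cdot 5 = 0$)
$g{\left(o \right)} = 3 o^{2}$
$\left(I + g{\left(- 3 \left(Z{\left(0 \right)} - 24\right) \right)}\right)^{2} = \left(0 + 3 \left(- 3 \left(0 - 24\right)\right)^{2}\right)^{2} = \left(0 + 3 \left(\left(-3\right) \left(-24\right)\right)^{2}\right)^{2} = \left(0 + 3 \cdot 72^{2}\right)^{2} = \left(0 + 3 \cdot 5184\right)^{2} = \left(0 + 15552\right)^{2} = 15552^{2} = 241864704$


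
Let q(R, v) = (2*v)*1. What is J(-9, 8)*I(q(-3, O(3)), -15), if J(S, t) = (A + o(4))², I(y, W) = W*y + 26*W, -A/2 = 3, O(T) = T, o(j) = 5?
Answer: -480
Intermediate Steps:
q(R, v) = 2*v
A = -6 (A = -2*3 = -6)
I(y, W) = 26*W + W*y
J(S, t) = 1 (J(S, t) = (-6 + 5)² = (-1)² = 1)
J(-9, 8)*I(q(-3, O(3)), -15) = 1*(-15*(26 + 2*3)) = 1*(-15*(26 + 6)) = 1*(-15*32) = 1*(-480) = -480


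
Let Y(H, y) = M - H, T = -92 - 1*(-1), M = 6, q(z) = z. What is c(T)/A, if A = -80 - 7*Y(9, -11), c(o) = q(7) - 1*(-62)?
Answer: -69/59 ≈ -1.1695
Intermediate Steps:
T = -91 (T = -92 + 1 = -91)
c(o) = 69 (c(o) = 7 - 1*(-62) = 7 + 62 = 69)
Y(H, y) = 6 - H
A = -59 (A = -80 - 7*(6 - 1*9) = -80 - 7*(6 - 9) = -80 - 7*(-3) = -80 + 21 = -59)
c(T)/A = 69/(-59) = 69*(-1/59) = -69/59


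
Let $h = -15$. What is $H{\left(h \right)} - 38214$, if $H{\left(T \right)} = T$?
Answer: $-38229$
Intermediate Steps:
$H{\left(h \right)} - 38214 = -15 - 38214 = -38229$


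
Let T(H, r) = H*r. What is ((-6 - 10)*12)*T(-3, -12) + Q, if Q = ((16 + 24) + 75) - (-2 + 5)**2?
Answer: -6806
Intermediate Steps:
Q = 106 (Q = (40 + 75) - 1*3**2 = 115 - 1*9 = 115 - 9 = 106)
((-6 - 10)*12)*T(-3, -12) + Q = ((-6 - 10)*12)*(-3*(-12)) + 106 = -16*12*36 + 106 = -192*36 + 106 = -6912 + 106 = -6806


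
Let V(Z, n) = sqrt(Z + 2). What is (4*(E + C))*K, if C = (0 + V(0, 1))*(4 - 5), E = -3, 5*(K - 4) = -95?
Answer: 180 + 60*sqrt(2) ≈ 264.85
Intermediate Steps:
K = -15 (K = 4 + (1/5)*(-95) = 4 - 19 = -15)
V(Z, n) = sqrt(2 + Z)
C = -sqrt(2) (C = (0 + sqrt(2 + 0))*(4 - 5) = (0 + sqrt(2))*(-1) = sqrt(2)*(-1) = -sqrt(2) ≈ -1.4142)
(4*(E + C))*K = (4*(-3 - sqrt(2)))*(-15) = (-12 - 4*sqrt(2))*(-15) = 180 + 60*sqrt(2)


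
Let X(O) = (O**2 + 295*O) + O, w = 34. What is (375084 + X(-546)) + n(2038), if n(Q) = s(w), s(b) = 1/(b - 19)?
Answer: 7673761/15 ≈ 5.1158e+5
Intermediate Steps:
s(b) = 1/(-19 + b)
X(O) = O**2 + 296*O
n(Q) = 1/15 (n(Q) = 1/(-19 + 34) = 1/15)
(375084 + X(-546)) + n(2038) = (375084 - 546*(296 - 546)) + 1/15 = (375084 - 546*(-250)) + 1/15 = (375084 + 136500) + 1/15 = 511584 + 1/15 = 7673761/15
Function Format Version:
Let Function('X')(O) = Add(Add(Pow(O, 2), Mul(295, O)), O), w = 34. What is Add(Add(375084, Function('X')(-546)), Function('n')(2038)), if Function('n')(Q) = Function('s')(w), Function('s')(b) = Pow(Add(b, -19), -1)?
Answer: Rational(7673761, 15) ≈ 5.1158e+5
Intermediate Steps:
Function('s')(b) = Pow(Add(-19, b), -1)
Function('X')(O) = Add(Pow(O, 2), Mul(296, O))
Function('n')(Q) = Rational(1, 15) (Function('n')(Q) = Pow(Add(-19, 34), -1) = Pow(15, -1) = Rational(1, 15))
Add(Add(375084, Function('X')(-546)), Function('n')(2038)) = Add(Add(375084, Mul(-546, Add(296, -546))), Rational(1, 15)) = Add(Add(375084, Mul(-546, -250)), Rational(1, 15)) = Add(Add(375084, 136500), Rational(1, 15)) = Add(511584, Rational(1, 15)) = Rational(7673761, 15)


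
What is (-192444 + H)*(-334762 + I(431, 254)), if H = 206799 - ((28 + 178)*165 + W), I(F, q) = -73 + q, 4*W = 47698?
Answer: 21118418139/2 ≈ 1.0559e+10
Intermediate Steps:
W = 23849/2 (W = (¼)*47698 = 23849/2 ≈ 11925.)
H = 321769/2 (H = 206799 - ((28 + 178)*165 + 23849/2) = 206799 - (206*165 + 23849/2) = 206799 - (33990 + 23849/2) = 206799 - 1*91829/2 = 206799 - 91829/2 = 321769/2 ≈ 1.6088e+5)
(-192444 + H)*(-334762 + I(431, 254)) = (-192444 + 321769/2)*(-334762 + (-73 + 254)) = -63119*(-334762 + 181)/2 = -63119/2*(-334581) = 21118418139/2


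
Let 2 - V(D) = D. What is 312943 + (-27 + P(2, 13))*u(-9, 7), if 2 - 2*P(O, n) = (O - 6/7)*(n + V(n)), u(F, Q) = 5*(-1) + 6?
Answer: 2190411/7 ≈ 3.1292e+5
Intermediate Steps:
V(D) = 2 - D
u(F, Q) = 1 (u(F, Q) = -5 + 6 = 1)
P(O, n) = 13/7 - O (P(O, n) = 1 - (O - 6/7)*(n + (2 - n))/2 = 1 - (O - 6*⅐)*2/2 = 1 - (O - 6/7)*2/2 = 1 - (-6/7 + O)*2/2 = 1 - (-12/7 + 2*O)/2 = 1 + (6/7 - O) = 13/7 - O)
312943 + (-27 + P(2, 13))*u(-9, 7) = 312943 + (-27 + (13/7 - 1*2))*1 = 312943 + (-27 + (13/7 - 2))*1 = 312943 + (-27 - ⅐)*1 = 312943 - 190/7*1 = 312943 - 190/7 = 2190411/7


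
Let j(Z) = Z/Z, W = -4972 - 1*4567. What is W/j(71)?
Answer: -9539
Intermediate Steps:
W = -9539 (W = -4972 - 4567 = -9539)
j(Z) = 1
W/j(71) = -9539/1 = -9539*1 = -9539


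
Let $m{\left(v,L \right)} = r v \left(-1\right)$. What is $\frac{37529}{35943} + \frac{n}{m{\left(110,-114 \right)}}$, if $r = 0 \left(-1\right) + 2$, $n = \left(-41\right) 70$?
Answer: $\frac{11141279}{790746} \approx 14.09$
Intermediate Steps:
$n = -2870$
$r = 2$ ($r = 0 + 2 = 2$)
$m{\left(v,L \right)} = - 2 v$ ($m{\left(v,L \right)} = 2 v \left(-1\right) = - 2 v$)
$\frac{37529}{35943} + \frac{n}{m{\left(110,-114 \right)}} = \frac{37529}{35943} - \frac{2870}{\left(-2\right) 110} = 37529 \cdot \frac{1}{35943} - \frac{2870}{-220} = \frac{37529}{35943} - - \frac{287}{22} = \frac{37529}{35943} + \frac{287}{22} = \frac{11141279}{790746}$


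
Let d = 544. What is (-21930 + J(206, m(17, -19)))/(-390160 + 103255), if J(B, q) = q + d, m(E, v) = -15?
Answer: 21401/286905 ≈ 0.074593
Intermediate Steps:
J(B, q) = 544 + q (J(B, q) = q + 544 = 544 + q)
(-21930 + J(206, m(17, -19)))/(-390160 + 103255) = (-21930 + (544 - 15))/(-390160 + 103255) = (-21930 + 529)/(-286905) = -21401*(-1/286905) = 21401/286905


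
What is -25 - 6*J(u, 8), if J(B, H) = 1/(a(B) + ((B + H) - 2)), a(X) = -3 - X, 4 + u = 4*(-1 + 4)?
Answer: -27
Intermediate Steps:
u = 8 (u = -4 + 4*(-1 + 4) = -4 + 4*3 = -4 + 12 = 8)
J(B, H) = 1/(-5 + H) (J(B, H) = 1/((-3 - B) + ((B + H) - 2)) = 1/((-3 - B) + (-2 + B + H)) = 1/(-5 + H))
-25 - 6*J(u, 8) = -25 - 6/(-5 + 8) = -25 - 6/3 = -25 - 6*1/3 = -25 - 2 = -27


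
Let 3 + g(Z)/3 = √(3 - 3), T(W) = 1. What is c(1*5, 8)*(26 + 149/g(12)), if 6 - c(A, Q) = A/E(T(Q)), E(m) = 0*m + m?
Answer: 85/9 ≈ 9.4444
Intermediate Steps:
E(m) = m (E(m) = 0 + m = m)
c(A, Q) = 6 - A (c(A, Q) = 6 - A/1 = 6 - A)
g(Z) = -9 (g(Z) = -9 + 3*√(3 - 3) = -9 + 3*√0 = -9 + 3*0 = -9 + 0 = -9)
c(1*5, 8)*(26 + 149/g(12)) = (6 - 5)*(26 + 149/(-9)) = (6 - 1*5)*(26 + 149*(-⅑)) = (6 - 5)*(26 - 149/9) = 1*(85/9) = 85/9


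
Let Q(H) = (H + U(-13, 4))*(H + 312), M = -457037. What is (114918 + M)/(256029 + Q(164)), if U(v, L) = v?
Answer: -342119/327905 ≈ -1.0433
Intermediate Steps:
Q(H) = (-13 + H)*(312 + H) (Q(H) = (H - 13)*(H + 312) = (-13 + H)*(312 + H))
(114918 + M)/(256029 + Q(164)) = (114918 - 457037)/(256029 + (-4056 + 164² + 299*164)) = -342119/(256029 + (-4056 + 26896 + 49036)) = -342119/(256029 + 71876) = -342119/327905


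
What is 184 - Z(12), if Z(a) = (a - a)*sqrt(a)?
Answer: 184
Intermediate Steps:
Z(a) = 0 (Z(a) = 0*sqrt(a) = 0)
184 - Z(12) = 184 - 1*0 = 184 + 0 = 184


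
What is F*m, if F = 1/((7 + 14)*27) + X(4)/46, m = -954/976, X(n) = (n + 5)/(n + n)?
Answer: -289963/11313792 ≈ -0.025629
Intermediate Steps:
X(n) = (5 + n)/(2*n) (X(n) = (5 + n)/((2*n)) = (5 + n)*(1/(2*n)) = (5 + n)/(2*n))
m = -477/488 (m = -954*1/976 = -477/488 ≈ -0.97746)
F = 5471/208656 (F = 1/((7 + 14)*27) + ((½)*(5 + 4)/4)/46 = (1/27)/21 + ((½)*(¼)*9)*(1/46) = (1/21)*(1/27) + (9/8)*(1/46) = 1/567 + 9/368 = 5471/208656 ≈ 0.026220)
F*m = (5471/208656)*(-477/488) = -289963/11313792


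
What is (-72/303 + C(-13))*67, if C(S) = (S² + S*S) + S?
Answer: 2197667/101 ≈ 21759.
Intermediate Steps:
C(S) = S + 2*S² (C(S) = (S² + S²) + S = 2*S² + S = S + 2*S²)
(-72/303 + C(-13))*67 = (-72/303 - 13*(1 + 2*(-13)))*67 = (-72*1/303 - 13*(1 - 26))*67 = (-24/101 - 13*(-25))*67 = (-24/101 + 325)*67 = (32801/101)*67 = 2197667/101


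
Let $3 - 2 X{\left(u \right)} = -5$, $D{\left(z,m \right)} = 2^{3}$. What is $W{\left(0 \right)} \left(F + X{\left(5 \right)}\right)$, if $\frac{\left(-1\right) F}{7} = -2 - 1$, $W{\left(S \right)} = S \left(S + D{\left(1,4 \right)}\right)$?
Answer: $0$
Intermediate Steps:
$D{\left(z,m \right)} = 8$
$X{\left(u \right)} = 4$ ($X{\left(u \right)} = \frac{3}{2} - - \frac{5}{2} = \frac{3}{2} + \frac{5}{2} = 4$)
$W{\left(S \right)} = S \left(8 + S\right)$ ($W{\left(S \right)} = S \left(S + 8\right) = S \left(8 + S\right)$)
$F = 21$ ($F = - 7 \left(-2 - 1\right) = \left(-7\right) \left(-3\right) = 21$)
$W{\left(0 \right)} \left(F + X{\left(5 \right)}\right) = 0 \left(8 + 0\right) \left(21 + 4\right) = 0 \cdot 8 \cdot 25 = 0 \cdot 25 = 0$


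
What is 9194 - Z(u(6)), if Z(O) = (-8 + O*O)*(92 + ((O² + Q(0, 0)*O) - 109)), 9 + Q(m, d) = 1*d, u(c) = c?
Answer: 10174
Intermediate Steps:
Q(m, d) = -9 + d (Q(m, d) = -9 + 1*d = -9 + d)
Z(O) = (-8 + O²)*(-17 + O² - 9*O) (Z(O) = (-8 + O*O)*(92 + ((O² + (-9 + 0)*O) - 109)) = (-8 + O²)*(92 + ((O² - 9*O) - 109)) = (-8 + O²)*(92 + (-109 + O² - 9*O)) = (-8 + O²)*(-17 + O² - 9*O))
9194 - Z(u(6)) = 9194 - (136 + 6⁴ - 25*6² - 9*6³ + 72*6) = 9194 - (136 + 1296 - 25*36 - 9*216 + 432) = 9194 - (136 + 1296 - 900 - 1944 + 432) = 9194 - 1*(-980) = 9194 + 980 = 10174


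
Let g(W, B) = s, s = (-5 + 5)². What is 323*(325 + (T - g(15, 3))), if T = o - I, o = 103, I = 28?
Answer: 129200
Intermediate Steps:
T = 75 (T = 103 - 1*28 = 103 - 28 = 75)
s = 0 (s = 0² = 0)
g(W, B) = 0
323*(325 + (T - g(15, 3))) = 323*(325 + (75 - 1*0)) = 323*(325 + (75 + 0)) = 323*(325 + 75) = 323*400 = 129200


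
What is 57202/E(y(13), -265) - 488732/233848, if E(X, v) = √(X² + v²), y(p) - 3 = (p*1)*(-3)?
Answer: -122183/58462 + 1546*√71521/1933 ≈ 211.80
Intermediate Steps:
y(p) = 3 - 3*p (y(p) = 3 + (p*1)*(-3) = 3 + p*(-3) = 3 - 3*p)
57202/E(y(13), -265) - 488732/233848 = 57202/(√((3 - 3*13)² + (-265)²)) - 488732/233848 = 57202/(√((3 - 39)² + 70225)) - 488732*1/233848 = 57202/(√((-36)² + 70225)) - 122183/58462 = 57202/(√(1296 + 70225)) - 122183/58462 = 57202/(√71521) - 122183/58462 = 57202*(√71521/71521) - 122183/58462 = 1546*√71521/1933 - 122183/58462 = -122183/58462 + 1546*√71521/1933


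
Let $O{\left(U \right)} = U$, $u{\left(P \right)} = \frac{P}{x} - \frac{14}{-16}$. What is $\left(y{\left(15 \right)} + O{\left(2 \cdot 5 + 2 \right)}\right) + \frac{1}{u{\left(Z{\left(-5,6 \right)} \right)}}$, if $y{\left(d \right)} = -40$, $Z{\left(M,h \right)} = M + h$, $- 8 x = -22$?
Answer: $- \frac{2964}{109} \approx -27.193$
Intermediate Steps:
$x = \frac{11}{4}$ ($x = \left(- \frac{1}{8}\right) \left(-22\right) = \frac{11}{4} \approx 2.75$)
$u{\left(P \right)} = \frac{7}{8} + \frac{4 P}{11}$ ($u{\left(P \right)} = \frac{P}{\frac{11}{4}} - \frac{14}{-16} = P \frac{4}{11} - - \frac{7}{8} = \frac{4 P}{11} + \frac{7}{8} = \frac{7}{8} + \frac{4 P}{11}$)
$\left(y{\left(15 \right)} + O{\left(2 \cdot 5 + 2 \right)}\right) + \frac{1}{u{\left(Z{\left(-5,6 \right)} \right)}} = \left(-40 + \left(2 \cdot 5 + 2\right)\right) + \frac{1}{\frac{7}{8} + \frac{4 \left(-5 + 6\right)}{11}} = \left(-40 + \left(10 + 2\right)\right) + \frac{1}{\frac{7}{8} + \frac{4}{11} \cdot 1} = \left(-40 + 12\right) + \frac{1}{\frac{7}{8} + \frac{4}{11}} = -28 + \frac{1}{\frac{109}{88}} = -28 + \frac{88}{109} = - \frac{2964}{109}$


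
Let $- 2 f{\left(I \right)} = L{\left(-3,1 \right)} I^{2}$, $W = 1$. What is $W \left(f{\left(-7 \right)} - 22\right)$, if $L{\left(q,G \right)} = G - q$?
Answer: $-120$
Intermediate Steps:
$f{\left(I \right)} = - 2 I^{2}$ ($f{\left(I \right)} = - \frac{\left(1 - -3\right) I^{2}}{2} = - \frac{\left(1 + 3\right) I^{2}}{2} = - \frac{4 I^{2}}{2} = - 2 I^{2}$)
$W \left(f{\left(-7 \right)} - 22\right) = 1 \left(- 2 \left(-7\right)^{2} - 22\right) = 1 \left(\left(-2\right) 49 - 22\right) = 1 \left(-98 - 22\right) = 1 \left(-120\right) = -120$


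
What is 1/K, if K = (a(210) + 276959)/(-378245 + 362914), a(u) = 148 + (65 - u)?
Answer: -15331/276962 ≈ -0.055354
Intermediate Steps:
a(u) = 213 - u
K = -276962/15331 (K = ((213 - 1*210) + 276959)/(-378245 + 362914) = ((213 - 210) + 276959)/(-15331) = (3 + 276959)*(-1/15331) = 276962*(-1/15331) = -276962/15331 ≈ -18.065)
1/K = 1/(-276962/15331) = -15331/276962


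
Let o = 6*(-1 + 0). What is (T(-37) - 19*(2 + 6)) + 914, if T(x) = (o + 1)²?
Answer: 787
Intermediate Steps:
o = -6 (o = 6*(-1) = -6)
T(x) = 25 (T(x) = (-6 + 1)² = (-5)² = 25)
(T(-37) - 19*(2 + 6)) + 914 = (25 - 19*(2 + 6)) + 914 = (25 - 19*8) + 914 = (25 - 152) + 914 = -127 + 914 = 787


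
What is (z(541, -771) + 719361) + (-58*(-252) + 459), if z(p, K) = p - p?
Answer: 734436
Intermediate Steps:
z(p, K) = 0
(z(541, -771) + 719361) + (-58*(-252) + 459) = (0 + 719361) + (-58*(-252) + 459) = 719361 + (14616 + 459) = 719361 + 15075 = 734436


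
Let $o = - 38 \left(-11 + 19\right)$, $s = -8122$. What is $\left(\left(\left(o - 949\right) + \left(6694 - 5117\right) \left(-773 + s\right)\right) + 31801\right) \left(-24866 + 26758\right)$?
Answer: $-26482072364$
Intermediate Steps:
$o = -304$ ($o = \left(-38\right) 8 = -304$)
$\left(\left(\left(o - 949\right) + \left(6694 - 5117\right) \left(-773 + s\right)\right) + 31801\right) \left(-24866 + 26758\right) = \left(\left(\left(-304 - 949\right) + \left(6694 - 5117\right) \left(-773 - 8122\right)\right) + 31801\right) \left(-24866 + 26758\right) = \left(\left(-1253 + 1577 \left(-8895\right)\right) + 31801\right) 1892 = \left(\left(-1253 - 14027415\right) + 31801\right) 1892 = \left(-14028668 + 31801\right) 1892 = \left(-13996867\right) 1892 = -26482072364$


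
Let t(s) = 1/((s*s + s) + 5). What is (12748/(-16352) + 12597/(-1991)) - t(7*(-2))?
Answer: -984051429/138366536 ≈ -7.1119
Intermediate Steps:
t(s) = 1/(5 + s + s²) (t(s) = 1/((s² + s) + 5) = 1/((s + s²) + 5) = 1/(5 + s + s²))
(12748/(-16352) + 12597/(-1991)) - t(7*(-2)) = (12748/(-16352) + 12597/(-1991)) - 1/(5 + 7*(-2) + (7*(-2))²) = (12748*(-1/16352) + 12597*(-1/1991)) - 1/(5 - 14 + (-14)²) = (-3187/4088 - 12597/1991) - 1/(5 - 14 + 196) = -57841853/8139208 - 1/187 = -984051429/138366536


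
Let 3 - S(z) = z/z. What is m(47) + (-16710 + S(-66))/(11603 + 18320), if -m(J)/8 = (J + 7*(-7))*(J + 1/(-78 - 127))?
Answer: 4609025772/6134215 ≈ 751.36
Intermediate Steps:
S(z) = 2 (S(z) = 3 - z/z = 3 - 1*1 = 3 - 1 = 2)
m(J) = -8*(-49 + J)*(-1/205 + J) (m(J) = -8*(J + 7*(-7))*(J + 1/(-78 - 127)) = -8*(J - 49)*(J + 1/(-205)) = -8*(-49 + J)*(J - 1/205) = -8*(-49 + J)*(-1/205 + J))
m(47) + (-16710 + S(-66))/(11603 + 18320) = (-392/205 - 8*47**2 + (80368/205)*47) + (-16710 + 2)/(11603 + 18320) = (-392/205 - 8*2209 + 3777296/205) - 16708/29923 = (-392/205 - 17672 + 3777296/205) - 16708*1/29923 = 154144/205 - 16708/29923 = 4609025772/6134215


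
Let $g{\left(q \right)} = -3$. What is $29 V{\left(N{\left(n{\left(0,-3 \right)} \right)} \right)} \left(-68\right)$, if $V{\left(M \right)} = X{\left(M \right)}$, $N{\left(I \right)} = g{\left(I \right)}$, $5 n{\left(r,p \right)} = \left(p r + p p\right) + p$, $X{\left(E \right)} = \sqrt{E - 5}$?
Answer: $- 3944 i \sqrt{2} \approx - 5577.7 i$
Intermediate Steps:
$X{\left(E \right)} = \sqrt{-5 + E}$
$n{\left(r,p \right)} = \frac{p}{5} + \frac{p^{2}}{5} + \frac{p r}{5}$ ($n{\left(r,p \right)} = \frac{\left(p r + p p\right) + p}{5} = \frac{\left(p r + p^{2}\right) + p}{5} = \frac{\left(p^{2} + p r\right) + p}{5} = \frac{p + p^{2} + p r}{5} = \frac{p}{5} + \frac{p^{2}}{5} + \frac{p r}{5}$)
$N{\left(I \right)} = -3$
$V{\left(M \right)} = \sqrt{-5 + M}$
$29 V{\left(N{\left(n{\left(0,-3 \right)} \right)} \right)} \left(-68\right) = 29 \sqrt{-5 - 3} \left(-68\right) = 29 \sqrt{-8} \left(-68\right) = 29 \cdot 2 i \sqrt{2} \left(-68\right) = 58 i \sqrt{2} \left(-68\right) = - 3944 i \sqrt{2}$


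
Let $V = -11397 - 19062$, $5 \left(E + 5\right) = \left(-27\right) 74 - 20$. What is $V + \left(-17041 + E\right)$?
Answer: $- \frac{239543}{5} \approx -47909.0$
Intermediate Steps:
$E = - \frac{2043}{5}$ ($E = -5 + \frac{\left(-27\right) 74 - 20}{5} = -5 + \frac{-1998 - 20}{5} = -5 + \frac{1}{5} \left(-2018\right) = -5 - \frac{2018}{5} = - \frac{2043}{5} \approx -408.6$)
$V = -30459$ ($V = -11397 - 19062 = -30459$)
$V + \left(-17041 + E\right) = -30459 - \frac{87248}{5} = - \frac{239543}{5}$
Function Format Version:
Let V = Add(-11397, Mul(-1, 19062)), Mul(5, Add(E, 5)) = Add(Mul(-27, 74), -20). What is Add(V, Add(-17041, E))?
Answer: Rational(-239543, 5) ≈ -47909.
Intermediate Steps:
E = Rational(-2043, 5) (E = Add(-5, Mul(Rational(1, 5), Add(Mul(-27, 74), -20))) = Add(-5, Mul(Rational(1, 5), Add(-1998, -20))) = Add(-5, Mul(Rational(1, 5), -2018)) = Add(-5, Rational(-2018, 5)) = Rational(-2043, 5) ≈ -408.60)
V = -30459 (V = Add(-11397, -19062) = -30459)
Add(V, Add(-17041, E)) = Add(-30459, Add(-17041, Rational(-2043, 5))) = Add(-30459, Rational(-87248, 5)) = Rational(-239543, 5)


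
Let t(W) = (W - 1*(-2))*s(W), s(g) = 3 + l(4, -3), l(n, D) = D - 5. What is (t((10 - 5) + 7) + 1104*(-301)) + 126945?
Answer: -205429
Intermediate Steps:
l(n, D) = -5 + D
s(g) = -5 (s(g) = 3 + (-5 - 3) = 3 - 8 = -5)
t(W) = -10 - 5*W (t(W) = (W - 1*(-2))*(-5) = (W + 2)*(-5) = (2 + W)*(-5) = -10 - 5*W)
(t((10 - 5) + 7) + 1104*(-301)) + 126945 = ((-10 - 5*((10 - 5) + 7)) + 1104*(-301)) + 126945 = ((-10 - 5*(5 + 7)) - 332304) + 126945 = ((-10 - 5*12) - 332304) + 126945 = ((-10 - 60) - 332304) + 126945 = (-70 - 332304) + 126945 = -332374 + 126945 = -205429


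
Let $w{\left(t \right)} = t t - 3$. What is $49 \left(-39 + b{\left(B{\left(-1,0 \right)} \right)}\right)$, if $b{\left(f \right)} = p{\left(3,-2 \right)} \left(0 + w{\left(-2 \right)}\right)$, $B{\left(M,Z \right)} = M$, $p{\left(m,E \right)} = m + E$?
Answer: $-1862$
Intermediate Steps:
$p{\left(m,E \right)} = E + m$
$w{\left(t \right)} = -3 + t^{2}$ ($w{\left(t \right)} = t^{2} - 3 = -3 + t^{2}$)
$b{\left(f \right)} = 1$ ($b{\left(f \right)} = \left(-2 + 3\right) \left(0 - \left(3 - \left(-2\right)^{2}\right)\right) = 1 \left(0 + \left(-3 + 4\right)\right) = 1 \left(0 + 1\right) = 1 \cdot 1 = 1$)
$49 \left(-39 + b{\left(B{\left(-1,0 \right)} \right)}\right) = 49 \left(-39 + 1\right) = 49 \left(-38\right) = -1862$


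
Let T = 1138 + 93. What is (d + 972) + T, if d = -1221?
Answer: 982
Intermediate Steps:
T = 1231
(d + 972) + T = (-1221 + 972) + 1231 = -249 + 1231 = 982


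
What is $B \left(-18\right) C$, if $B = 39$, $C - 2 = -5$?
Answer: $2106$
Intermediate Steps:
$C = -3$ ($C = 2 - 5 = -3$)
$B \left(-18\right) C = 39 \left(-18\right) \left(-3\right) = \left(-702\right) \left(-3\right) = 2106$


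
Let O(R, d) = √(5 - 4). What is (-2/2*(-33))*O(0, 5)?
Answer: 33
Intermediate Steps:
O(R, d) = 1 (O(R, d) = √1 = 1)
(-2/2*(-33))*O(0, 5) = (-2/2*(-33))*1 = (-2*½*(-33))*1 = -1*(-33)*1 = 33*1 = 33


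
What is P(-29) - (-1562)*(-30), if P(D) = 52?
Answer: -46808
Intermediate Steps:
P(-29) - (-1562)*(-30) = 52 - (-1562)*(-30) = 52 - 1*46860 = 52 - 46860 = -46808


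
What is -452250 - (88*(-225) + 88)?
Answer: -432538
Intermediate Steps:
-452250 - (88*(-225) + 88) = -452250 - (-19800 + 88) = -452250 - 1*(-19712) = -452250 + 19712 = -432538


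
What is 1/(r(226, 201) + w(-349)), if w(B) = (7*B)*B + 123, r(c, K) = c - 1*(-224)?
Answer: 1/853180 ≈ 1.1721e-6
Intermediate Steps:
r(c, K) = 224 + c (r(c, K) = c + 224 = 224 + c)
w(B) = 123 + 7*B² (w(B) = 7*B² + 123 = 123 + 7*B²)
1/(r(226, 201) + w(-349)) = 1/((224 + 226) + (123 + 7*(-349)²)) = 1/(450 + (123 + 7*121801)) = 1/(450 + (123 + 852607)) = 1/(450 + 852730) = 1/853180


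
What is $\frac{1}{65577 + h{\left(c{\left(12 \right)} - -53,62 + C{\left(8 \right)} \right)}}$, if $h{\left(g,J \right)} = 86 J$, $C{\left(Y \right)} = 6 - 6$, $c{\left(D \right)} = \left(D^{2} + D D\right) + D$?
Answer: $\frac{1}{70909} \approx 1.4103 \cdot 10^{-5}$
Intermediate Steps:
$c{\left(D \right)} = D + 2 D^{2}$ ($c{\left(D \right)} = \left(D^{2} + D^{2}\right) + D = 2 D^{2} + D = D + 2 D^{2}$)
$C{\left(Y \right)} = 0$
$\frac{1}{65577 + h{\left(c{\left(12 \right)} - -53,62 + C{\left(8 \right)} \right)}} = \frac{1}{65577 + 86 \left(62 + 0\right)} = \frac{1}{65577 + 86 \cdot 62} = \frac{1}{65577 + 5332} = \frac{1}{70909}$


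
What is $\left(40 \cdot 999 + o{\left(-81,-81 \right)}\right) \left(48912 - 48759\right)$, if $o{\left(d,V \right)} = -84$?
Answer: $6101028$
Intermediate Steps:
$\left(40 \cdot 999 + o{\left(-81,-81 \right)}\right) \left(48912 - 48759\right) = \left(40 \cdot 999 - 84\right) \left(48912 - 48759\right) = \left(39960 - 84\right) 153 = 39876 \cdot 153 = 6101028$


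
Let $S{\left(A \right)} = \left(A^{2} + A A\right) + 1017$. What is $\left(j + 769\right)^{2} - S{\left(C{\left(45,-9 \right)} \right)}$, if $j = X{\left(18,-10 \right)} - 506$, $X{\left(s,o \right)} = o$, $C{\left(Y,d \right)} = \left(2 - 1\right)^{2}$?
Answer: $62990$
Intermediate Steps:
$C{\left(Y,d \right)} = 1$ ($C{\left(Y,d \right)} = 1^{2} = 1$)
$S{\left(A \right)} = 1017 + 2 A^{2}$ ($S{\left(A \right)} = \left(A^{2} + A^{2}\right) + 1017 = 2 A^{2} + 1017 = 1017 + 2 A^{2}$)
$j = -516$ ($j = -10 - 506 = -516$)
$\left(j + 769\right)^{2} - S{\left(C{\left(45,-9 \right)} \right)} = \left(-516 + 769\right)^{2} - \left(1017 + 2 \cdot 1^{2}\right) = 253^{2} - \left(1017 + 2 \cdot 1\right) = 64009 - \left(1017 + 2\right) = 64009 - 1019 = 62990$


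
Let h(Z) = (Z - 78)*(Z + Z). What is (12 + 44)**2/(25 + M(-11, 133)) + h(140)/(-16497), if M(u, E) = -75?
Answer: -26301296/412425 ≈ -63.772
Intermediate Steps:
h(Z) = 2*Z*(-78 + Z) (h(Z) = (-78 + Z)*(2*Z) = 2*Z*(-78 + Z))
(12 + 44)**2/(25 + M(-11, 133)) + h(140)/(-16497) = (12 + 44)**2/(25 - 75) + (2*140*(-78 + 140))/(-16497) = 56**2/(-50) + (2*140*62)*(-1/16497) = 3136*(-1/50) + 17360*(-1/16497) = -1568/25 - 17360/16497 = -26301296/412425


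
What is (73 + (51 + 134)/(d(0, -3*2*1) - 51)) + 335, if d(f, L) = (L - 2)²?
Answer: 5489/13 ≈ 422.23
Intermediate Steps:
d(f, L) = (-2 + L)²
(73 + (51 + 134)/(d(0, -3*2*1) - 51)) + 335 = (73 + (51 + 134)/((-2 - 3*2*1)² - 51)) + 335 = (73 + 185/((-2 - 6*1)² - 51)) + 335 = (73 + 185/((-2 - 6)² - 51)) + 335 = (73 + 185/((-8)² - 51)) + 335 = (73 + 185/(64 - 51)) + 335 = (73 + 185/13) + 335 = 1134/13 + 335 = 5489/13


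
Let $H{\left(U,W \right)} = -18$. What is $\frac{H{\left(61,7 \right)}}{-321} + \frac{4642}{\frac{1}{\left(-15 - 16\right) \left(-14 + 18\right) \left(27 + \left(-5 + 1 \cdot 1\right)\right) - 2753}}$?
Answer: $- \frac{2783969864}{107} \approx -2.6018 \cdot 10^{7}$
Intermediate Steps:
$\frac{H{\left(61,7 \right)}}{-321} + \frac{4642}{\frac{1}{\left(-15 - 16\right) \left(-14 + 18\right) \left(27 + \left(-5 + 1 \cdot 1\right)\right) - 2753}} = - \frac{18}{-321} + \frac{4642}{\frac{1}{\left(-15 - 16\right) \left(-14 + 18\right) \left(27 + \left(-5 + 1 \cdot 1\right)\right) - 2753}} = \left(-18\right) \left(- \frac{1}{321}\right) + \frac{4642}{\frac{1}{\left(-31\right) 4 \left(27 + \left(-5 + 1\right)\right) - 2753}} = \frac{6}{107} + \frac{4642}{\frac{1}{- 124 \left(27 - 4\right) - 2753}} = \frac{6}{107} + \frac{4642}{\frac{1}{\left(-124\right) 23 - 2753}} = \frac{6}{107} + \frac{4642}{\frac{1}{-2852 - 2753}} = \frac{6}{107} + \frac{4642}{\frac{1}{-5605}} = \frac{6}{107} + \frac{4642}{- \frac{1}{5605}} = \frac{6}{107} + 4642 \left(-5605\right) = \frac{6}{107} - 26018410 = - \frac{2783969864}{107}$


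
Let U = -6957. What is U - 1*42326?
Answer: -49283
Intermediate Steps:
U - 1*42326 = -6957 - 1*42326 = -6957 - 42326 = -49283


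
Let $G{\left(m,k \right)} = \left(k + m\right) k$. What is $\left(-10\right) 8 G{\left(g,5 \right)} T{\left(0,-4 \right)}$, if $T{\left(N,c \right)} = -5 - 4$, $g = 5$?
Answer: $36000$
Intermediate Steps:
$T{\left(N,c \right)} = -9$
$G{\left(m,k \right)} = k \left(k + m\right)$
$\left(-10\right) 8 G{\left(g,5 \right)} T{\left(0,-4 \right)} = \left(-10\right) 8 \cdot 5 \left(5 + 5\right) \left(-9\right) = - 80 \cdot 5 \cdot 10 \left(-9\right) = - 80 \cdot 50 \left(-9\right) = \left(-80\right) \left(-450\right) = 36000$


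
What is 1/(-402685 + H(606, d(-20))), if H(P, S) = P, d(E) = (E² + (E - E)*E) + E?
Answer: -1/402079 ≈ -2.4871e-6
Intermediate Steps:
d(E) = E + E² (d(E) = (E² + 0*E) + E = (E² + 0) + E = E² + E = E + E²)
1/(-402685 + H(606, d(-20))) = 1/(-402685 + 606) = 1/(-402079) = -1/402079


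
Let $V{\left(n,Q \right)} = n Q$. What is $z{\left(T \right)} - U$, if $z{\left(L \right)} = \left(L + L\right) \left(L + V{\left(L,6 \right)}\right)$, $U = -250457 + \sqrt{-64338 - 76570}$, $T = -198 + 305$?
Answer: $410743 - 2 i \sqrt{35227} \approx 4.1074 \cdot 10^{5} - 375.38 i$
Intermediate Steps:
$T = 107$
$V{\left(n,Q \right)} = Q n$
$U = -250457 + 2 i \sqrt{35227}$ ($U = -250457 + \sqrt{-140908} = -250457 + 2 i \sqrt{35227} \approx -2.5046 \cdot 10^{5} + 375.38 i$)
$z{\left(L \right)} = 14 L^{2}$ ($z{\left(L \right)} = \left(L + L\right) \left(L + 6 L\right) = 2 L 7 L = 14 L^{2}$)
$z{\left(T \right)} - U = 14 \cdot 107^{2} - \left(-250457 + 2 i \sqrt{35227}\right) = 14 \cdot 11449 + \left(250457 - 2 i \sqrt{35227}\right) = 160286 + \left(250457 - 2 i \sqrt{35227}\right) = 410743 - 2 i \sqrt{35227}$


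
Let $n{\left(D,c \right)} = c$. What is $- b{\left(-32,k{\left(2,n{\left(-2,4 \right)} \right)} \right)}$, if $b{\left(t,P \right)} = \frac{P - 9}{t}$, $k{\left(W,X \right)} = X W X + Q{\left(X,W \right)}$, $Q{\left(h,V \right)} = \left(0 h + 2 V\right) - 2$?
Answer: $\frac{25}{32} \approx 0.78125$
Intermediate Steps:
$Q{\left(h,V \right)} = -2 + 2 V$ ($Q{\left(h,V \right)} = \left(0 + 2 V\right) - 2 = 2 V - 2 = -2 + 2 V$)
$k{\left(W,X \right)} = -2 + 2 W + W X^{2}$ ($k{\left(W,X \right)} = X W X + \left(-2 + 2 W\right) = W X X + \left(-2 + 2 W\right) = W X^{2} + \left(-2 + 2 W\right) = -2 + 2 W + W X^{2}$)
$b{\left(t,P \right)} = \frac{-9 + P}{t}$
$- b{\left(-32,k{\left(2,n{\left(-2,4 \right)} \right)} \right)} = - \frac{-9 + \left(-2 + 2 \cdot 2 + 2 \cdot 4^{2}\right)}{-32} = - \frac{\left(-1\right) \left(-9 + \left(-2 + 4 + 2 \cdot 16\right)\right)}{32} = - \frac{\left(-1\right) \left(-9 + \left(-2 + 4 + 32\right)\right)}{32} = - \frac{\left(-1\right) \left(-9 + 34\right)}{32} = - \frac{\left(-1\right) 25}{32} = \left(-1\right) \left(- \frac{25}{32}\right) = \frac{25}{32}$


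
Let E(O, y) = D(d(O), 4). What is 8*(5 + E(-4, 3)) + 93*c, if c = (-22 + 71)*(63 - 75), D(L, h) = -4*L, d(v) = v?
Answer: -54516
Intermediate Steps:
E(O, y) = -4*O
c = -588 (c = 49*(-12) = -588)
8*(5 + E(-4, 3)) + 93*c = 8*(5 - 4*(-4)) + 93*(-588) = 8*(5 + 16) - 54684 = 8*21 - 54684 = 168 - 54684 = -54516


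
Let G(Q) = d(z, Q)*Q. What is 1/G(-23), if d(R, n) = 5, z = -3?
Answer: -1/115 ≈ -0.0086956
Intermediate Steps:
G(Q) = 5*Q
1/G(-23) = 1/(5*(-23)) = 1/(-115) = -1/115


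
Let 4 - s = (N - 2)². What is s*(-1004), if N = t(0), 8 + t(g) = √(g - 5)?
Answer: 91364 - 20080*I*√5 ≈ 91364.0 - 44900.0*I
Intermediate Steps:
t(g) = -8 + √(-5 + g) (t(g) = -8 + √(g - 5) = -8 + √(-5 + g))
N = -8 + I*√5 (N = -8 + √(-5 + 0) = -8 + √(-5) = -8 + I*√5 ≈ -8.0 + 2.2361*I)
s = 4 - (-10 + I*√5)² (s = 4 - ((-8 + I*√5) - 2)² = 4 - (-10 + I*√5)² ≈ -91.0 + 44.721*I)
s*(-1004) = (-91 + 20*I*√5)*(-1004) = 91364 - 20080*I*√5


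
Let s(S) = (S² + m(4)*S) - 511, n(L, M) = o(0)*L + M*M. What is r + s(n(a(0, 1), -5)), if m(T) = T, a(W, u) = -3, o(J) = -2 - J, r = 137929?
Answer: 138503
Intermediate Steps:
n(L, M) = M² - 2*L (n(L, M) = (-2 - 1*0)*L + M*M = (-2 + 0)*L + M² = -2*L + M² = M² - 2*L)
s(S) = -511 + S² + 4*S (s(S) = (S² + 4*S) - 511 = -511 + S² + 4*S)
r + s(n(a(0, 1), -5)) = 137929 + (-511 + ((-5)² - 2*(-3))² + 4*((-5)² - 2*(-3))) = 137929 + (-511 + (25 + 6)² + 4*(25 + 6)) = 137929 + (-511 + 31² + 4*31) = 137929 + (-511 + 961 + 124) = 137929 + 574 = 138503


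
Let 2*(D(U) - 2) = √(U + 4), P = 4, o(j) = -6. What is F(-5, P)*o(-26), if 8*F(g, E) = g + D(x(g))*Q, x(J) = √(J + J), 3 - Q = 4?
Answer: 21/4 + 3*√(4 + I*√10)/8 ≈ 6.0499 + 0.27798*I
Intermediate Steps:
Q = -1 (Q = 3 - 1*4 = 3 - 4 = -1)
x(J) = √2*√J (x(J) = √(2*J) = √2*√J)
D(U) = 2 + √(4 + U)/2 (D(U) = 2 + √(U + 4)/2 = 2 + √(4 + U)/2)
F(g, E) = -¼ - √(4 + √2*√g)/16 + g/8 (F(g, E) = (g + (2 + √(4 + √2*√g)/2)*(-1))/8 = (g + (-2 - √(4 + √2*√g)/2))/8 = (-2 + g - √(4 + √2*√g)/2)/8 = -¼ - √(4 + √2*√g)/16 + g/8)
F(-5, P)*o(-26) = (-¼ - √(4 + √2*√(-5))/16 + (⅛)*(-5))*(-6) = (-¼ - √(4 + √2*(I*√5))/16 - 5/8)*(-6) = (-¼ - √(4 + I*√10)/16 - 5/8)*(-6) = (-7/8 - √(4 + I*√10)/16)*(-6) = 21/4 + 3*√(4 + I*√10)/8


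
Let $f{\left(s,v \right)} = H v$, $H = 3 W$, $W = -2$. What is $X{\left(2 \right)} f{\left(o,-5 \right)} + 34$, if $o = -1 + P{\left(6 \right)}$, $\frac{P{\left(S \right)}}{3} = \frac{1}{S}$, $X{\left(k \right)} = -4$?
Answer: $-86$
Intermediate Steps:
$H = -6$ ($H = 3 \left(-2\right) = -6$)
$P{\left(S \right)} = \frac{3}{S}$
$o = - \frac{1}{2}$ ($o = -1 + \frac{3}{6} = -1 + 3 \cdot \frac{1}{6} = -1 + \frac{1}{2} = - \frac{1}{2} \approx -0.5$)
$f{\left(s,v \right)} = - 6 v$
$X{\left(2 \right)} f{\left(o,-5 \right)} + 34 = - 4 \left(\left(-6\right) \left(-5\right)\right) + 34 = \left(-4\right) 30 + 34 = -120 + 34 = -86$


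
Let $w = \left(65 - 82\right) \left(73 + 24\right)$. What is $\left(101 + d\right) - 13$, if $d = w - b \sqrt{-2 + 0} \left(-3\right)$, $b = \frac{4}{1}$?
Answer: $-1561 + 12 i \sqrt{2} \approx -1561.0 + 16.971 i$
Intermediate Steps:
$b = 4$ ($b = 4 \cdot 1 = 4$)
$w = -1649$ ($w = \left(-17\right) 97 = -1649$)
$d = -1649 + 12 i \sqrt{2}$ ($d = -1649 - 4 \sqrt{-2 + 0} \left(-3\right) = -1649 - 4 \sqrt{-2} \left(-3\right) = -1649 - 4 i \sqrt{2} \left(-3\right) = -1649 - - 12 i \sqrt{2} = -1649 + 12 i \sqrt{2} \approx -1649.0 + 16.971 i$)
$\left(101 + d\right) - 13 = \left(101 - \left(1649 - 12 i \sqrt{2}\right)\right) - 13 = \left(-1548 + 12 i \sqrt{2}\right) - 13 = -1561 + 12 i \sqrt{2}$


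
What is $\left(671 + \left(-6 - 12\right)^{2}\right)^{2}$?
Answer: $990025$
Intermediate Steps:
$\left(671 + \left(-6 - 12\right)^{2}\right)^{2} = \left(671 + \left(-18\right)^{2}\right)^{2} = \left(671 + 324\right)^{2} = 995^{2} = 990025$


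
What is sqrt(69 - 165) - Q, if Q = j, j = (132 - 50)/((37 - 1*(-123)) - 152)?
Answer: -41/4 + 4*I*sqrt(6) ≈ -10.25 + 9.798*I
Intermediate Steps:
j = 41/4 (j = 82/((37 + 123) - 152) = 82/(160 - 152) = 82/8 = 82*(1/8) = 41/4 ≈ 10.250)
Q = 41/4 ≈ 10.250
sqrt(69 - 165) - Q = sqrt(69 - 165) - 1*41/4 = sqrt(-96) - 41/4 = 4*I*sqrt(6) - 41/4 = -41/4 + 4*I*sqrt(6)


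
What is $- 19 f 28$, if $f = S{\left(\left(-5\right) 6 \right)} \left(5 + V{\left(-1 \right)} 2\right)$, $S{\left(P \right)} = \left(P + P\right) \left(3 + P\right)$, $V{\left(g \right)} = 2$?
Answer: $-7756560$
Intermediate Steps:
$S{\left(P \right)} = 2 P \left(3 + P\right)$
$f = 14580$ ($f = 2 \left(\left(-5\right) 6\right) \left(3 - 30\right) \left(5 + 2 \cdot 2\right) = 2 \left(-30\right) \left(3 - 30\right) \left(5 + 4\right) = 2 \left(-30\right) \left(-27\right) 9 = 1620 \cdot 9 = 14580$)
$- 19 f 28 = \left(-19\right) 14580 \cdot 28 = \left(-277020\right) 28 = -7756560$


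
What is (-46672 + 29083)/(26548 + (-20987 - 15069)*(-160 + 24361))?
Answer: 17589/872564708 ≈ 2.0158e-5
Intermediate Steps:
(-46672 + 29083)/(26548 + (-20987 - 15069)*(-160 + 24361)) = -17589/(26548 - 36056*24201) = -17589/(26548 - 872591256) = -17589/(-872564708) = -17589*(-1/872564708) = 17589/872564708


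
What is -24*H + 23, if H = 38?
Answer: -889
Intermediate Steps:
-24*H + 23 = -24*38 + 23 = -912 + 23 = -889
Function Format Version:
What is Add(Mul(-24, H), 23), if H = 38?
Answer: -889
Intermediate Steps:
Add(Mul(-24, H), 23) = Add(Mul(-24, 38), 23) = Add(-912, 23) = -889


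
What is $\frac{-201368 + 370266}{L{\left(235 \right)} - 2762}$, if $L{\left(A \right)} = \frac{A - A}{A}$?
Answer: $- \frac{84449}{1381} \approx -61.151$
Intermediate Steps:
$L{\left(A \right)} = 0$ ($L{\left(A \right)} = \frac{0}{A} = 0$)
$\frac{-201368 + 370266}{L{\left(235 \right)} - 2762} = \frac{-201368 + 370266}{0 - 2762} = \frac{168898}{-2762} = 168898 \left(- \frac{1}{2762}\right) = - \frac{84449}{1381}$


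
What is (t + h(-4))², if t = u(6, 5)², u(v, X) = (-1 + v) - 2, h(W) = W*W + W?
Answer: 441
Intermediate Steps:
h(W) = W + W² (h(W) = W² + W = W + W²)
u(v, X) = -3 + v
t = 9 (t = (-3 + 6)² = 3² = 9)
(t + h(-4))² = (9 - 4*(1 - 4))² = (9 - 4*(-3))² = (9 + 12)² = 21² = 441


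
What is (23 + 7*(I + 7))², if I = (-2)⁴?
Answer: 33856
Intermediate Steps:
I = 16
(23 + 7*(I + 7))² = (23 + 7*(16 + 7))² = (23 + 7*23)² = (23 + 161)² = 184² = 33856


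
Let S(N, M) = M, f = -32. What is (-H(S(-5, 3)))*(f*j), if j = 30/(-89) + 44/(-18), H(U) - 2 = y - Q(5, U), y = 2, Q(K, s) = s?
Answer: -71296/801 ≈ -89.009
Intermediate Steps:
H(U) = 4 - U (H(U) = 2 + (2 - U) = 4 - U)
j = -2228/801 (j = 30*(-1/89) + 44*(-1/18) = -30/89 - 22/9 = -2228/801 ≈ -2.7815)
(-H(S(-5, 3)))*(f*j) = (-(4 - 1*3))*(-32*(-2228/801)) = -(4 - 3)*(71296/801) = -1*1*(71296/801) = -1*71296/801 = -71296/801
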